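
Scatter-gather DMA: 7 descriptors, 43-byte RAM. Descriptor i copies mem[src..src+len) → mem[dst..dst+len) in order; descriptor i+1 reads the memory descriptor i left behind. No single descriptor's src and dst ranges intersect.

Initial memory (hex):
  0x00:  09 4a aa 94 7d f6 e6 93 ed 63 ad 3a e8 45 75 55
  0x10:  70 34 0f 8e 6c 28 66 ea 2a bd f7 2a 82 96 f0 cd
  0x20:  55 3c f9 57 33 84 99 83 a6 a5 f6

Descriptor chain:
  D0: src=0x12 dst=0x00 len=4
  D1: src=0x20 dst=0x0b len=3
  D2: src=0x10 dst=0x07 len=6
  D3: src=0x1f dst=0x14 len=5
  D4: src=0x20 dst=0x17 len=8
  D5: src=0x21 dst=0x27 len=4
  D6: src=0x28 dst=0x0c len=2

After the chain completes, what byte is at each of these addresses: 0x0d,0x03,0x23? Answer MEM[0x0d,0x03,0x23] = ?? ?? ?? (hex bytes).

MEM[0x0d,0x03,0x23] = 57 28 57

[0] 0x12->0x00 len=4 : 0f 8e 6c 28
[1] 0x20->0x0b len=3 : 55 3c f9
[2] 0x10->0x07 len=6 : 70 34 0f 8e 6c 28
[3] 0x1f->0x14 len=5 : cd 55 3c f9 57
[4] 0x20->0x17 len=8 : 55 3c f9 57 33 84 99 83
[5] 0x21->0x27 len=4 : 3c f9 57 33
[6] 0x28->0x0c len=2 : f9 57
query mem[0x0d]=0x57, mem[0x03]=0x28, mem[0x23]=0x57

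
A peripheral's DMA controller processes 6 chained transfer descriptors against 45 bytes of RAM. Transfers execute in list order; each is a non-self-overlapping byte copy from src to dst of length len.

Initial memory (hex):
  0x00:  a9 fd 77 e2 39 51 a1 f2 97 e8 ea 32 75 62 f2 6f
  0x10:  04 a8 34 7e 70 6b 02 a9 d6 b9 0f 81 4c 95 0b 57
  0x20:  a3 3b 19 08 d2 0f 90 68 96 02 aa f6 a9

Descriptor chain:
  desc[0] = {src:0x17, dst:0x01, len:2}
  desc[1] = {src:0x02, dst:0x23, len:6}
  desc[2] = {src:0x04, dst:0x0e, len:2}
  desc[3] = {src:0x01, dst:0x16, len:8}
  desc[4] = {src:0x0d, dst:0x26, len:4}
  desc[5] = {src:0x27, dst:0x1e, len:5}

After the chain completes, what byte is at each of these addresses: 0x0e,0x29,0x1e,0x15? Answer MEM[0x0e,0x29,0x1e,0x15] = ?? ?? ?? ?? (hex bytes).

  after D0: wrote 2B at 0x01 = a9d6
  after D1: wrote 6B at 0x23 = d6e23951a1f2
  after D2: wrote 2B at 0x0e = 3951
  after D3: wrote 8B at 0x16 = a9d6e23951a1f297
  after D4: wrote 4B at 0x26 = 62395104
  after D5: wrote 5B at 0x1e = 395104aaf6
query mem[0x0e]=0x39, mem[0x29]=0x04, mem[0x1e]=0x39, mem[0x15]=0x6b

MEM[0x0e,0x29,0x1e,0x15] = 39 04 39 6b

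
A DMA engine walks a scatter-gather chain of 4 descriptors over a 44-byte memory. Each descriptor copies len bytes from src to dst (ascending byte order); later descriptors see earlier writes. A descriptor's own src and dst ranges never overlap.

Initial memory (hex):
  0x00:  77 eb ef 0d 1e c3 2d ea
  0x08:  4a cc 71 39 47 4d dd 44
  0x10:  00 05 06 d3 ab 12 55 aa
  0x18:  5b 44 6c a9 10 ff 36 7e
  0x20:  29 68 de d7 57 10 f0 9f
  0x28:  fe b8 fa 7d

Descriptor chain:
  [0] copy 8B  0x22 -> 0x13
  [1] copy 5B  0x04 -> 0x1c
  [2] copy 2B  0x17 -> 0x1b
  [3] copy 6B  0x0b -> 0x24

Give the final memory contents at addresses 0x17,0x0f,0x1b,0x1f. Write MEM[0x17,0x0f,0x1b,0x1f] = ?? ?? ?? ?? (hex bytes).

  after D0: wrote 8B at 0x13 = ded75710f09ffeb8
  after D1: wrote 5B at 0x1c = 1ec32dea4a
  after D2: wrote 2B at 0x1b = f09f
  after D3: wrote 6B at 0x24 = 39474ddd4400
query mem[0x17]=0xf0, mem[0x0f]=0x44, mem[0x1b]=0xf0, mem[0x1f]=0xea

MEM[0x17,0x0f,0x1b,0x1f] = f0 44 f0 ea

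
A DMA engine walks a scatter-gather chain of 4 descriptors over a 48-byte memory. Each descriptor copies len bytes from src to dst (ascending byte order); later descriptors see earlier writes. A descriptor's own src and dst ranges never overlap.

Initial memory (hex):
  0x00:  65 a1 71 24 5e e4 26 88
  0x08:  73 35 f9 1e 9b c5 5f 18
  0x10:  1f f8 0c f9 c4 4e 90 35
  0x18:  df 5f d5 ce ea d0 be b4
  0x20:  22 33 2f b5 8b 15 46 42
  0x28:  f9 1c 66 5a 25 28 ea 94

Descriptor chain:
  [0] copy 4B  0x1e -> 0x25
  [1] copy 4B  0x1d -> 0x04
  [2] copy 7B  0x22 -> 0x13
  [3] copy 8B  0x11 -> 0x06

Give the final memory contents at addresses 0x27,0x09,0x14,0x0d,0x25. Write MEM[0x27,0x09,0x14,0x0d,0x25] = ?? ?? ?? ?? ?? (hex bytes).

MEM[0x27,0x09,0x14,0x0d,0x25] = 22 b5 b5 22 be

#0 dst[0x25+4] := {0xbe,0xb4,0x22,0x33}
#1 dst[0x04+4] := {0xd0,0xbe,0xb4,0x22}
#2 dst[0x13+7] := {0x2f,0xb5,0x8b,0xbe,0xb4,0x22,0x33}
#3 dst[0x06+8] := {0xf8,0x0c,0x2f,0xb5,0x8b,0xbe,0xb4,0x22}
query mem[0x27]=0x22, mem[0x09]=0xb5, mem[0x14]=0xb5, mem[0x0d]=0x22, mem[0x25]=0xbe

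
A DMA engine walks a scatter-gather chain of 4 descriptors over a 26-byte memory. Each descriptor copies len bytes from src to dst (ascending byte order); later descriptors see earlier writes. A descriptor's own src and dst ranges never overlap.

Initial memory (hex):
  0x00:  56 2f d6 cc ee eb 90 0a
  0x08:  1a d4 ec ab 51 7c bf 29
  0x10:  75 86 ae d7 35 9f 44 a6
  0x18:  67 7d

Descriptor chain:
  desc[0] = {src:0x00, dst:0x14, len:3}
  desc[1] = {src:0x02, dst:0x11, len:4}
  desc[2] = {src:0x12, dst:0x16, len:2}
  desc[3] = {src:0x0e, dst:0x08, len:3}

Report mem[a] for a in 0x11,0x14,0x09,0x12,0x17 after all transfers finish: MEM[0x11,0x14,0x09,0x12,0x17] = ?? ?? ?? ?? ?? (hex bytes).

  after D0: wrote 3B at 0x14 = 562fd6
  after D1: wrote 4B at 0x11 = d6cceeeb
  after D2: wrote 2B at 0x16 = ccee
  after D3: wrote 3B at 0x08 = bf2975
query mem[0x11]=0xd6, mem[0x14]=0xeb, mem[0x09]=0x29, mem[0x12]=0xcc, mem[0x17]=0xee

MEM[0x11,0x14,0x09,0x12,0x17] = d6 eb 29 cc ee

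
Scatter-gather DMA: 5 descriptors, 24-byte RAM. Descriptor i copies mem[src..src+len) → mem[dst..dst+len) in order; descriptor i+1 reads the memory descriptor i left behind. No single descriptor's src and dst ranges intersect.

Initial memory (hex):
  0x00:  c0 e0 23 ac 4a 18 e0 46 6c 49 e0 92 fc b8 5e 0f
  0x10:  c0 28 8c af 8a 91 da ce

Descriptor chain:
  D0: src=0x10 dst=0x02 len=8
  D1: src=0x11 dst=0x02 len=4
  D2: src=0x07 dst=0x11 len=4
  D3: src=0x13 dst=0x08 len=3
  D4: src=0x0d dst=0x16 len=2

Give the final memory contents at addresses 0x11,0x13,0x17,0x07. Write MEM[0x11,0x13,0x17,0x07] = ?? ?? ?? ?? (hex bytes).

MEM[0x11,0x13,0x17,0x07] = 91 ce 5e 91

D0: mem[0x02..0x09] <- [c0 28 8c af 8a 91 da ce]
D1: mem[0x02..0x05] <- [28 8c af 8a]
D2: mem[0x11..0x14] <- [91 da ce e0]
D3: mem[0x08..0x0a] <- [ce e0 91]
D4: mem[0x16..0x17] <- [b8 5e]
query mem[0x11]=0x91, mem[0x13]=0xce, mem[0x17]=0x5e, mem[0x07]=0x91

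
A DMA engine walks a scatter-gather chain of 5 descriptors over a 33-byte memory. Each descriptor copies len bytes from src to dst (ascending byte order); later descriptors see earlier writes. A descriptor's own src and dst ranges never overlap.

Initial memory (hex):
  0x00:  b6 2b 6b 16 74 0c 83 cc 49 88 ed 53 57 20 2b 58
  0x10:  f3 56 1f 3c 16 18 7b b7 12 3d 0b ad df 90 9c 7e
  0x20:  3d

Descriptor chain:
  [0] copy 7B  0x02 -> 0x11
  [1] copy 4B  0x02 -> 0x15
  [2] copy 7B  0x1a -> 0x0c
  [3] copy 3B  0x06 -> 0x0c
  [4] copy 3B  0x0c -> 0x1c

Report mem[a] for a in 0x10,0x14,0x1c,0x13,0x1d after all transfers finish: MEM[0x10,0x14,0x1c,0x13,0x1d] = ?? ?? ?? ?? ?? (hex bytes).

MEM[0x10,0x14,0x1c,0x13,0x1d] = 9c 0c 83 74 cc

  after D0: wrote 7B at 0x11 = 6b16740c83cc49
  after D1: wrote 4B at 0x15 = 6b16740c
  after D2: wrote 7B at 0x0c = 0baddf909c7e3d
  after D3: wrote 3B at 0x0c = 83cc49
  after D4: wrote 3B at 0x1c = 83cc49
query mem[0x10]=0x9c, mem[0x14]=0x0c, mem[0x1c]=0x83, mem[0x13]=0x74, mem[0x1d]=0xcc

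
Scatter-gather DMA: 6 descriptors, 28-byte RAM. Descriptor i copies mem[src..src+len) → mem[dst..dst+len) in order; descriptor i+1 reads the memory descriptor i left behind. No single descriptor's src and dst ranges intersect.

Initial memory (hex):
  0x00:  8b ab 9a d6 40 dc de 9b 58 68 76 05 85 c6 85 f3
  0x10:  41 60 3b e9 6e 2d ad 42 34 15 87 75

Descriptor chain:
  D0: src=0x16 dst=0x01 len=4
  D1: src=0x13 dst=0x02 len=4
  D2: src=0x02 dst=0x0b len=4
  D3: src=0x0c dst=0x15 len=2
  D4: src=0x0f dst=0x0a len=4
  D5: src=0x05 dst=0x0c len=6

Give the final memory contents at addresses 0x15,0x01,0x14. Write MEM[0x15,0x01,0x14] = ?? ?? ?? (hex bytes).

MEM[0x15,0x01,0x14] = 6e ad 6e

D0: mem[0x01..0x04] <- [ad 42 34 15]
D1: mem[0x02..0x05] <- [e9 6e 2d ad]
D2: mem[0x0b..0x0e] <- [e9 6e 2d ad]
D3: mem[0x15..0x16] <- [6e 2d]
D4: mem[0x0a..0x0d] <- [f3 41 60 3b]
D5: mem[0x0c..0x11] <- [ad de 9b 58 68 f3]
query mem[0x15]=0x6e, mem[0x01]=0xad, mem[0x14]=0x6e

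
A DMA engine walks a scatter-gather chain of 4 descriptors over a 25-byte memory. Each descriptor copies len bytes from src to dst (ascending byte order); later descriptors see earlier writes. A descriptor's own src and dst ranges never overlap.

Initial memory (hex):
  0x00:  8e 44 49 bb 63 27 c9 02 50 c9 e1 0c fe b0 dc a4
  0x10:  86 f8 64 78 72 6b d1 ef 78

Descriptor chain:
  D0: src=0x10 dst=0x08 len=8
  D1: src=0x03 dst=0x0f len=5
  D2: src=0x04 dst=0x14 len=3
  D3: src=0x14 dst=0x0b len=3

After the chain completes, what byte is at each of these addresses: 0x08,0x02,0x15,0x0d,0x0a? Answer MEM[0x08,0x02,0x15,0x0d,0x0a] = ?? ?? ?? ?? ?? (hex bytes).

MEM[0x08,0x02,0x15,0x0d,0x0a] = 86 49 27 c9 64

[0] 0x10->0x08 len=8 : 86 f8 64 78 72 6b d1 ef
[1] 0x03->0x0f len=5 : bb 63 27 c9 02
[2] 0x04->0x14 len=3 : 63 27 c9
[3] 0x14->0x0b len=3 : 63 27 c9
query mem[0x08]=0x86, mem[0x02]=0x49, mem[0x15]=0x27, mem[0x0d]=0xc9, mem[0x0a]=0x64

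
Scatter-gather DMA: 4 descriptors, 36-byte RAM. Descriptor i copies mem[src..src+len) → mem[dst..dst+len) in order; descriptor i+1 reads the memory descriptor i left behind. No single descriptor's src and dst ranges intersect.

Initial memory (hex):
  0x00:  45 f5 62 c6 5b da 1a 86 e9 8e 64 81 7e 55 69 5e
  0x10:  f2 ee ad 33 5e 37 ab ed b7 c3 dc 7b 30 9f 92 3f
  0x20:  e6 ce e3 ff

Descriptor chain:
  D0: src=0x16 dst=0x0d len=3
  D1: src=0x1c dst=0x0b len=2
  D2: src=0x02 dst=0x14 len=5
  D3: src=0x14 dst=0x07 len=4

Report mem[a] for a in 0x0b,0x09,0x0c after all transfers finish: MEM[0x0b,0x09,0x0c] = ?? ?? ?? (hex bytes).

MEM[0x0b,0x09,0x0c] = 30 5b 9f

#0 dst[0x0d+3] := {0xab,0xed,0xb7}
#1 dst[0x0b+2] := {0x30,0x9f}
#2 dst[0x14+5] := {0x62,0xc6,0x5b,0xda,0x1a}
#3 dst[0x07+4] := {0x62,0xc6,0x5b,0xda}
query mem[0x0b]=0x30, mem[0x09]=0x5b, mem[0x0c]=0x9f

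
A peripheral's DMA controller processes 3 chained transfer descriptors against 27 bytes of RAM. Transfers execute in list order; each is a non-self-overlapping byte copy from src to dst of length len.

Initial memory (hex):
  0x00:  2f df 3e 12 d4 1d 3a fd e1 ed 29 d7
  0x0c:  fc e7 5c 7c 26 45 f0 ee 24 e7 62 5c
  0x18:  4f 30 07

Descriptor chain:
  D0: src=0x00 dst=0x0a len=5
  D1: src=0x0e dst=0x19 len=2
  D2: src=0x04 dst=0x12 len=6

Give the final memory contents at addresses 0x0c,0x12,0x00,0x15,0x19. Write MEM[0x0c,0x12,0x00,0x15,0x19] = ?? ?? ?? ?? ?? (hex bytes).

[0] 0x00->0x0a len=5 : 2f df 3e 12 d4
[1] 0x0e->0x19 len=2 : d4 7c
[2] 0x04->0x12 len=6 : d4 1d 3a fd e1 ed
query mem[0x0c]=0x3e, mem[0x12]=0xd4, mem[0x00]=0x2f, mem[0x15]=0xfd, mem[0x19]=0xd4

MEM[0x0c,0x12,0x00,0x15,0x19] = 3e d4 2f fd d4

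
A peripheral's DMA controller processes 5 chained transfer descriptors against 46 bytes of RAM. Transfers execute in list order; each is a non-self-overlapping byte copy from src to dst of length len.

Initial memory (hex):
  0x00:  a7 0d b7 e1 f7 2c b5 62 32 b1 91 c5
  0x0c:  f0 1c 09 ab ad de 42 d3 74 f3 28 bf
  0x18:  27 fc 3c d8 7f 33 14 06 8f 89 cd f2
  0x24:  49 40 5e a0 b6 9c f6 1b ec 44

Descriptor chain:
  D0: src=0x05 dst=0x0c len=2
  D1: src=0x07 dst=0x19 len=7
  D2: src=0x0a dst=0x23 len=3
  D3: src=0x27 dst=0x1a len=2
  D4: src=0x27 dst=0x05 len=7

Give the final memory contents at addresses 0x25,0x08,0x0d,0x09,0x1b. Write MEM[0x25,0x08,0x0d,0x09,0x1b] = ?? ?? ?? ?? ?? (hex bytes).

D0: mem[0x0c..0x0d] <- [2c b5]
D1: mem[0x19..0x1f] <- [62 32 b1 91 c5 2c b5]
D2: mem[0x23..0x25] <- [91 c5 2c]
D3: mem[0x1a..0x1b] <- [a0 b6]
D4: mem[0x05..0x0b] <- [a0 b6 9c f6 1b ec 44]
query mem[0x25]=0x2c, mem[0x08]=0xf6, mem[0x0d]=0xb5, mem[0x09]=0x1b, mem[0x1b]=0xb6

MEM[0x25,0x08,0x0d,0x09,0x1b] = 2c f6 b5 1b b6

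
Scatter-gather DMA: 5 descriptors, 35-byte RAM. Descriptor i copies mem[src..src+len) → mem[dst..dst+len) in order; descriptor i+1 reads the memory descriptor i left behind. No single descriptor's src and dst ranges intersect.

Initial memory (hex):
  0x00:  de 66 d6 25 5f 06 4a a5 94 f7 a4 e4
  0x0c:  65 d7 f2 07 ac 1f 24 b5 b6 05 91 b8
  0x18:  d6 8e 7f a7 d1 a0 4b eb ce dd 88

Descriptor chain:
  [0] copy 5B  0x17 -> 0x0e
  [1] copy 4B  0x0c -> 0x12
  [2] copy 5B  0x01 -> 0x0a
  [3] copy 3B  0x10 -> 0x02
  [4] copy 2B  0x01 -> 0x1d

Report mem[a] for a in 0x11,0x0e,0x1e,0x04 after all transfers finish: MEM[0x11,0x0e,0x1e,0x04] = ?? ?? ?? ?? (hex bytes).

MEM[0x11,0x0e,0x1e,0x04] = 7f 06 8e 65

[0] 0x17->0x0e len=5 : b8 d6 8e 7f a7
[1] 0x0c->0x12 len=4 : 65 d7 b8 d6
[2] 0x01->0x0a len=5 : 66 d6 25 5f 06
[3] 0x10->0x02 len=3 : 8e 7f 65
[4] 0x01->0x1d len=2 : 66 8e
query mem[0x11]=0x7f, mem[0x0e]=0x06, mem[0x1e]=0x8e, mem[0x04]=0x65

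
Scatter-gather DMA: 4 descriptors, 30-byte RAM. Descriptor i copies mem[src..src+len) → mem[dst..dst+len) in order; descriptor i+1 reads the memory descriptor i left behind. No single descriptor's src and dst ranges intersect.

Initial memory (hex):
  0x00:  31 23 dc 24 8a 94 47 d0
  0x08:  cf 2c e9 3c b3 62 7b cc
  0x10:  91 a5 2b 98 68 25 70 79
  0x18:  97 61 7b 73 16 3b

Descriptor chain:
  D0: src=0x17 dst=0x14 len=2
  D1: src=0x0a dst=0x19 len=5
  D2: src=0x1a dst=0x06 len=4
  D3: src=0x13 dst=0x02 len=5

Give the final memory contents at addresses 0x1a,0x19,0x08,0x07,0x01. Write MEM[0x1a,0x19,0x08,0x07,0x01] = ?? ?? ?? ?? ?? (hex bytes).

MEM[0x1a,0x19,0x08,0x07,0x01] = 3c e9 62 b3 23

#0 dst[0x14+2] := {0x79,0x97}
#1 dst[0x19+5] := {0xe9,0x3c,0xb3,0x62,0x7b}
#2 dst[0x06+4] := {0x3c,0xb3,0x62,0x7b}
#3 dst[0x02+5] := {0x98,0x79,0x97,0x70,0x79}
query mem[0x1a]=0x3c, mem[0x19]=0xe9, mem[0x08]=0x62, mem[0x07]=0xb3, mem[0x01]=0x23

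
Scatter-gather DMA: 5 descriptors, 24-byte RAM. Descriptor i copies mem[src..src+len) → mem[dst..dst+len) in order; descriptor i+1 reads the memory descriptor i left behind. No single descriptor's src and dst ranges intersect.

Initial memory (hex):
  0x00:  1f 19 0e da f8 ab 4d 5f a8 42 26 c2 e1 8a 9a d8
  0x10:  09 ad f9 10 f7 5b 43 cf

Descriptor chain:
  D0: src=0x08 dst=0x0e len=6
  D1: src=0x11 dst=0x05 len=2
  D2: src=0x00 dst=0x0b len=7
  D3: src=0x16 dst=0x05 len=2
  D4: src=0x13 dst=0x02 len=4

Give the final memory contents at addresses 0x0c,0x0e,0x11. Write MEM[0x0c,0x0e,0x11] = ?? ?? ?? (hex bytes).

[0] 0x08->0x0e len=6 : a8 42 26 c2 e1 8a
[1] 0x11->0x05 len=2 : c2 e1
[2] 0x00->0x0b len=7 : 1f 19 0e da f8 c2 e1
[3] 0x16->0x05 len=2 : 43 cf
[4] 0x13->0x02 len=4 : 8a f7 5b 43
query mem[0x0c]=0x19, mem[0x0e]=0xda, mem[0x11]=0xe1

MEM[0x0c,0x0e,0x11] = 19 da e1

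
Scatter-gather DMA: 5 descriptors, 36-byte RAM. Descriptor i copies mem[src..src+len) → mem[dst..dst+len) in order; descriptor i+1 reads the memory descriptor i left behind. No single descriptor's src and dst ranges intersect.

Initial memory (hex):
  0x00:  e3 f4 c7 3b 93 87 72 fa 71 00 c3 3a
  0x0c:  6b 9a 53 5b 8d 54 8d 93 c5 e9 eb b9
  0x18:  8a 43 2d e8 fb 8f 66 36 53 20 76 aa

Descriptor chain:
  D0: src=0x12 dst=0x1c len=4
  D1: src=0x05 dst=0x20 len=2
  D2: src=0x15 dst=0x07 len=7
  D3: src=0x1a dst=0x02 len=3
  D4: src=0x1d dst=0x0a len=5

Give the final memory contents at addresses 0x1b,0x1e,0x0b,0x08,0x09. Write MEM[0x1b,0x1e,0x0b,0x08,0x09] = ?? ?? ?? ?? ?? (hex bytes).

MEM[0x1b,0x1e,0x0b,0x08,0x09] = e8 c5 c5 eb b9

#0 dst[0x1c+4] := {0x8d,0x93,0xc5,0xe9}
#1 dst[0x20+2] := {0x87,0x72}
#2 dst[0x07+7] := {0xe9,0xeb,0xb9,0x8a,0x43,0x2d,0xe8}
#3 dst[0x02+3] := {0x2d,0xe8,0x8d}
#4 dst[0x0a+5] := {0x93,0xc5,0xe9,0x87,0x72}
query mem[0x1b]=0xe8, mem[0x1e]=0xc5, mem[0x0b]=0xc5, mem[0x08]=0xeb, mem[0x09]=0xb9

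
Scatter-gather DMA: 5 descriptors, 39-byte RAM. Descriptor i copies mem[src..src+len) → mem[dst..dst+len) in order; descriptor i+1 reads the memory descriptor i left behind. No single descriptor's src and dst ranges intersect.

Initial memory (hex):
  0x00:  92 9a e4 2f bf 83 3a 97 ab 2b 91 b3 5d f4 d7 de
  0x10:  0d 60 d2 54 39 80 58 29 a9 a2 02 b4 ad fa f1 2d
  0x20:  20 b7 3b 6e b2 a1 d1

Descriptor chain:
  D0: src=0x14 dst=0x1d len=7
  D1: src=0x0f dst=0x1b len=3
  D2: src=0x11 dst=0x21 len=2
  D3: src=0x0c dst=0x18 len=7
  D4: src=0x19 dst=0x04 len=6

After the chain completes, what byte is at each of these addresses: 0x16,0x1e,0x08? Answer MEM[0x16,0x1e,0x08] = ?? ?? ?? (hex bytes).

MEM[0x16,0x1e,0x08] = 58 d2 60

  after D0: wrote 7B at 0x1d = 39805829a9a202
  after D1: wrote 3B at 0x1b = de0d60
  after D2: wrote 2B at 0x21 = 60d2
  after D3: wrote 7B at 0x18 = 5df4d7de0d60d2
  after D4: wrote 6B at 0x04 = f4d7de0d60d2
query mem[0x16]=0x58, mem[0x1e]=0xd2, mem[0x08]=0x60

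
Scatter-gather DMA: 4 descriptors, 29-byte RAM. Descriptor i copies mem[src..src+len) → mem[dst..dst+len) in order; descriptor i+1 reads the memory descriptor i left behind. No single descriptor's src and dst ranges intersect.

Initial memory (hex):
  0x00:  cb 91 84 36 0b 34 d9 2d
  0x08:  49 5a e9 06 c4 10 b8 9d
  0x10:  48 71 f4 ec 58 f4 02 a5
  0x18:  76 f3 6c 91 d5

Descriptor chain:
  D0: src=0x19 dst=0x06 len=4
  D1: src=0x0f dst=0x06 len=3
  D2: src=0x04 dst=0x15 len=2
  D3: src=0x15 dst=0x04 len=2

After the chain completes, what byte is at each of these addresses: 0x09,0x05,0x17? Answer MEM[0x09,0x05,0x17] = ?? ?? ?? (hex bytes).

MEM[0x09,0x05,0x17] = d5 34 a5

#0 dst[0x06+4] := {0xf3,0x6c,0x91,0xd5}
#1 dst[0x06+3] := {0x9d,0x48,0x71}
#2 dst[0x15+2] := {0x0b,0x34}
#3 dst[0x04+2] := {0x0b,0x34}
query mem[0x09]=0xd5, mem[0x05]=0x34, mem[0x17]=0xa5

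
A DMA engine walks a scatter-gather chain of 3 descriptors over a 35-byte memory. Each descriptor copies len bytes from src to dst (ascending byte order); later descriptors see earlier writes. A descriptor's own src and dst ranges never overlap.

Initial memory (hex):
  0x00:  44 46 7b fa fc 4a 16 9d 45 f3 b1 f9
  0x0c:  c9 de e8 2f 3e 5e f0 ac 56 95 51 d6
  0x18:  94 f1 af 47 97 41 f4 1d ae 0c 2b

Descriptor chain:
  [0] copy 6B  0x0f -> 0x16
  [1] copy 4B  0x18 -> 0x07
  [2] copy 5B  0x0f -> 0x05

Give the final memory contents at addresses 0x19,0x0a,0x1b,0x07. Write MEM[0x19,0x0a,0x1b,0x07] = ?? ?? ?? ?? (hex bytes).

MEM[0x19,0x0a,0x1b,0x07] = f0 56 56 5e

#0 dst[0x16+6] := {0x2f,0x3e,0x5e,0xf0,0xac,0x56}
#1 dst[0x07+4] := {0x5e,0xf0,0xac,0x56}
#2 dst[0x05+5] := {0x2f,0x3e,0x5e,0xf0,0xac}
query mem[0x19]=0xf0, mem[0x0a]=0x56, mem[0x1b]=0x56, mem[0x07]=0x5e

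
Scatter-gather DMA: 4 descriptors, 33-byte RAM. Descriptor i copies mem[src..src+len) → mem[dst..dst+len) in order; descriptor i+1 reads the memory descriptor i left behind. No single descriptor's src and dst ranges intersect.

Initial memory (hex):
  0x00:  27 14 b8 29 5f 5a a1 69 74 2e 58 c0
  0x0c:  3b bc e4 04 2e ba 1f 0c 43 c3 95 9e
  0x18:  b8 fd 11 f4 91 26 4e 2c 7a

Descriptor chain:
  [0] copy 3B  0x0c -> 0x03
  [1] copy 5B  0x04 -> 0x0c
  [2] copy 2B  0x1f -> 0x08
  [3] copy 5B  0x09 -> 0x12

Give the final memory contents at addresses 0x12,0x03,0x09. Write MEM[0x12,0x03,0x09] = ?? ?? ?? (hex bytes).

MEM[0x12,0x03,0x09] = 7a 3b 7a

D0: mem[0x03..0x05] <- [3b bc e4]
D1: mem[0x0c..0x10] <- [bc e4 a1 69 74]
D2: mem[0x08..0x09] <- [2c 7a]
D3: mem[0x12..0x16] <- [7a 58 c0 bc e4]
query mem[0x12]=0x7a, mem[0x03]=0x3b, mem[0x09]=0x7a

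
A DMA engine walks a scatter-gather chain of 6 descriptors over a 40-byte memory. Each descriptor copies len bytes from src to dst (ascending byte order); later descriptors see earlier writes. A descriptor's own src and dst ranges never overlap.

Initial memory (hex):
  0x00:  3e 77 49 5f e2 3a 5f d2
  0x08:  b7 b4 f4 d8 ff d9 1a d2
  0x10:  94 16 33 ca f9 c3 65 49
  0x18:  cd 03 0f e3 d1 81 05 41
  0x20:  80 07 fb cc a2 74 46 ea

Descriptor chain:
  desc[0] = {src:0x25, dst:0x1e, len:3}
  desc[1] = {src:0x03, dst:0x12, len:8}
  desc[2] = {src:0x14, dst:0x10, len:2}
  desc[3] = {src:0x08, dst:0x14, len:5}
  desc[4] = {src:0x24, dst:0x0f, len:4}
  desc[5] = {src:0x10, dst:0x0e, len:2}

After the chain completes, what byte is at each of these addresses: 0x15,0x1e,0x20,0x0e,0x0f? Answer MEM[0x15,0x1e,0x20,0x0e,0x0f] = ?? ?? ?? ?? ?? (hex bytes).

MEM[0x15,0x1e,0x20,0x0e,0x0f] = b4 74 ea 74 46

#0 dst[0x1e+3] := {0x74,0x46,0xea}
#1 dst[0x12+8] := {0x5f,0xe2,0x3a,0x5f,0xd2,0xb7,0xb4,0xf4}
#2 dst[0x10+2] := {0x3a,0x5f}
#3 dst[0x14+5] := {0xb7,0xb4,0xf4,0xd8,0xff}
#4 dst[0x0f+4] := {0xa2,0x74,0x46,0xea}
#5 dst[0x0e+2] := {0x74,0x46}
query mem[0x15]=0xb4, mem[0x1e]=0x74, mem[0x20]=0xea, mem[0x0e]=0x74, mem[0x0f]=0x46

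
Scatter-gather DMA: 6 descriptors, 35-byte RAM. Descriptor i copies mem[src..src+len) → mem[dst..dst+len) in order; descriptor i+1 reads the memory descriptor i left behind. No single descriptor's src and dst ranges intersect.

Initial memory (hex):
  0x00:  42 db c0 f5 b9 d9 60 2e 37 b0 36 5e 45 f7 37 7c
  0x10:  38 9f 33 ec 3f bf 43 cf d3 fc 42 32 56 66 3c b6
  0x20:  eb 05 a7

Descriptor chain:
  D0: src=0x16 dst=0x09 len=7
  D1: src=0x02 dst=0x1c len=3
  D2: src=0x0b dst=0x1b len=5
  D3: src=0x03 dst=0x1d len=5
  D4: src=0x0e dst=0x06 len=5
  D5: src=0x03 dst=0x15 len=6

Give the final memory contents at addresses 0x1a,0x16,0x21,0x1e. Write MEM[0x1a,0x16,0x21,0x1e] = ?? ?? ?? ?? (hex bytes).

#0 dst[0x09+7] := {0x43,0xcf,0xd3,0xfc,0x42,0x32,0x56}
#1 dst[0x1c+3] := {0xc0,0xf5,0xb9}
#2 dst[0x1b+5] := {0xd3,0xfc,0x42,0x32,0x56}
#3 dst[0x1d+5] := {0xf5,0xb9,0xd9,0x60,0x2e}
#4 dst[0x06+5] := {0x32,0x56,0x38,0x9f,0x33}
#5 dst[0x15+6] := {0xf5,0xb9,0xd9,0x32,0x56,0x38}
query mem[0x1a]=0x38, mem[0x16]=0xb9, mem[0x21]=0x2e, mem[0x1e]=0xb9

MEM[0x1a,0x16,0x21,0x1e] = 38 b9 2e b9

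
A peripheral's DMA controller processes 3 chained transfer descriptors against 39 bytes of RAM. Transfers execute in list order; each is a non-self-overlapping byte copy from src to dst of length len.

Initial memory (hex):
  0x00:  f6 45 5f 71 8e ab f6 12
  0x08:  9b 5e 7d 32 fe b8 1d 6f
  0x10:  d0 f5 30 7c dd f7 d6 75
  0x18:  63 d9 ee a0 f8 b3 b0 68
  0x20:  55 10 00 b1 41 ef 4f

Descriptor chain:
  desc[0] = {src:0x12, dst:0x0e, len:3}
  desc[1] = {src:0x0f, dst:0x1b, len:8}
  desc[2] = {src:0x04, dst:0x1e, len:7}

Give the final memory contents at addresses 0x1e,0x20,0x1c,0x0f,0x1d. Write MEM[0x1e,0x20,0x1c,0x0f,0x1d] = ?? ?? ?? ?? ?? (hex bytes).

MEM[0x1e,0x20,0x1c,0x0f,0x1d] = 8e f6 dd 7c f5

#0 dst[0x0e+3] := {0x30,0x7c,0xdd}
#1 dst[0x1b+8] := {0x7c,0xdd,0xf5,0x30,0x7c,0xdd,0xf7,0xd6}
#2 dst[0x1e+7] := {0x8e,0xab,0xf6,0x12,0x9b,0x5e,0x7d}
query mem[0x1e]=0x8e, mem[0x20]=0xf6, mem[0x1c]=0xdd, mem[0x0f]=0x7c, mem[0x1d]=0xf5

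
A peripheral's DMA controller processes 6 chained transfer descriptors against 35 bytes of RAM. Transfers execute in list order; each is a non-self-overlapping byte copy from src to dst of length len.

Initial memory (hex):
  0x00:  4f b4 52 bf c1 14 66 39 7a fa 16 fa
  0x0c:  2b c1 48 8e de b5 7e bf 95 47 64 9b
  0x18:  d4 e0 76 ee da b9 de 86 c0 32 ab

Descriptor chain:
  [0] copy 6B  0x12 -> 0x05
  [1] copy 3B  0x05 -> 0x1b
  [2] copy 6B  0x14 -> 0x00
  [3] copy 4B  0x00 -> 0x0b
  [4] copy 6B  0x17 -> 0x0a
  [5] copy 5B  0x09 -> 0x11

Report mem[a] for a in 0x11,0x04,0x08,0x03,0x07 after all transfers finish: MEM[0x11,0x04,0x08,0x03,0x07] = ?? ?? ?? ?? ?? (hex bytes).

MEM[0x11,0x04,0x08,0x03,0x07] = 64 d4 47 9b 95

[0] 0x12->0x05 len=6 : 7e bf 95 47 64 9b
[1] 0x05->0x1b len=3 : 7e bf 95
[2] 0x14->0x00 len=6 : 95 47 64 9b d4 e0
[3] 0x00->0x0b len=4 : 95 47 64 9b
[4] 0x17->0x0a len=6 : 9b d4 e0 76 7e bf
[5] 0x09->0x11 len=5 : 64 9b d4 e0 76
query mem[0x11]=0x64, mem[0x04]=0xd4, mem[0x08]=0x47, mem[0x03]=0x9b, mem[0x07]=0x95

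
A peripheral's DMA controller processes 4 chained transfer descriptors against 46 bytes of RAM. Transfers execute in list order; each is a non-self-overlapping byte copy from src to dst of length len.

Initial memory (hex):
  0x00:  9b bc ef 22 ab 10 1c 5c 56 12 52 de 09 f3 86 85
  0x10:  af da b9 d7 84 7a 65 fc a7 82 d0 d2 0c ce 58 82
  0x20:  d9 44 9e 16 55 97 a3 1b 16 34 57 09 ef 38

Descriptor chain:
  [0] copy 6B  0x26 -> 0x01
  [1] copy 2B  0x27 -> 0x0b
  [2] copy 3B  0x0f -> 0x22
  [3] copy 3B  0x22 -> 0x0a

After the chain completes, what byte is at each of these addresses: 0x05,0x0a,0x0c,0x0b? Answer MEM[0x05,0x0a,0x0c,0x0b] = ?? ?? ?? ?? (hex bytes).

MEM[0x05,0x0a,0x0c,0x0b] = 57 85 da af

#0 dst[0x01+6] := {0xa3,0x1b,0x16,0x34,0x57,0x09}
#1 dst[0x0b+2] := {0x1b,0x16}
#2 dst[0x22+3] := {0x85,0xaf,0xda}
#3 dst[0x0a+3] := {0x85,0xaf,0xda}
query mem[0x05]=0x57, mem[0x0a]=0x85, mem[0x0c]=0xda, mem[0x0b]=0xaf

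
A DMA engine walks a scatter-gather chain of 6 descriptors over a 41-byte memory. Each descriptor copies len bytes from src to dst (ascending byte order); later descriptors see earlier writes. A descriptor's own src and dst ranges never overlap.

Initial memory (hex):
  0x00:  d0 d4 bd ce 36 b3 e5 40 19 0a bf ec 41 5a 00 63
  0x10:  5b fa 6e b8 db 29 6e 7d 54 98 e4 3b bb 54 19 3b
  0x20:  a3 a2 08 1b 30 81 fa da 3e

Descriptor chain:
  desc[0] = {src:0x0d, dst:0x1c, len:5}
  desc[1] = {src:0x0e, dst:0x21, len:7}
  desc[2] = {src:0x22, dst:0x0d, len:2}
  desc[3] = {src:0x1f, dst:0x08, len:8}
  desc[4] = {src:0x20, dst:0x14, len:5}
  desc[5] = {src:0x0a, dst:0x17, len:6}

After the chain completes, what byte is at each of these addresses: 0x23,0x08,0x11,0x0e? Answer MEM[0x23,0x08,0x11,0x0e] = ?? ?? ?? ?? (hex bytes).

  after D0: wrote 5B at 0x1c = 5a00635bfa
  after D1: wrote 7B at 0x21 = 00635bfa6eb8db
  after D2: wrote 2B at 0x0d = 635b
  after D3: wrote 8B at 0x08 = 5bfa00635bfa6eb8
  after D4: wrote 5B at 0x14 = fa00635bfa
  after D5: wrote 6B at 0x17 = 00635bfa6eb8
query mem[0x23]=0x5b, mem[0x08]=0x5b, mem[0x11]=0xfa, mem[0x0e]=0x6e

MEM[0x23,0x08,0x11,0x0e] = 5b 5b fa 6e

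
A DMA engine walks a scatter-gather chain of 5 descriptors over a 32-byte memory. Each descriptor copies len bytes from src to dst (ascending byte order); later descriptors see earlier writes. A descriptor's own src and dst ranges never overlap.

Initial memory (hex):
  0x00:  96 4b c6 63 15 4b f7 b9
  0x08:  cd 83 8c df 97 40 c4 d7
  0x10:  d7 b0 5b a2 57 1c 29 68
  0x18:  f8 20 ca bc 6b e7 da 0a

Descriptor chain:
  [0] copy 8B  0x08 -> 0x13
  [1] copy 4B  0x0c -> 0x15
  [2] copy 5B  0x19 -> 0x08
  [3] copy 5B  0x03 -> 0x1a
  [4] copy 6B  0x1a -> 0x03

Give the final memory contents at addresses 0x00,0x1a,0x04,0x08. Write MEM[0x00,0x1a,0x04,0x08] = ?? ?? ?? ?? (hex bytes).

MEM[0x00,0x1a,0x04,0x08] = 96 63 15 0a

[0] 0x08->0x13 len=8 : cd 83 8c df 97 40 c4 d7
[1] 0x0c->0x15 len=4 : 97 40 c4 d7
[2] 0x19->0x08 len=5 : c4 d7 bc 6b e7
[3] 0x03->0x1a len=5 : 63 15 4b f7 b9
[4] 0x1a->0x03 len=6 : 63 15 4b f7 b9 0a
query mem[0x00]=0x96, mem[0x1a]=0x63, mem[0x04]=0x15, mem[0x08]=0x0a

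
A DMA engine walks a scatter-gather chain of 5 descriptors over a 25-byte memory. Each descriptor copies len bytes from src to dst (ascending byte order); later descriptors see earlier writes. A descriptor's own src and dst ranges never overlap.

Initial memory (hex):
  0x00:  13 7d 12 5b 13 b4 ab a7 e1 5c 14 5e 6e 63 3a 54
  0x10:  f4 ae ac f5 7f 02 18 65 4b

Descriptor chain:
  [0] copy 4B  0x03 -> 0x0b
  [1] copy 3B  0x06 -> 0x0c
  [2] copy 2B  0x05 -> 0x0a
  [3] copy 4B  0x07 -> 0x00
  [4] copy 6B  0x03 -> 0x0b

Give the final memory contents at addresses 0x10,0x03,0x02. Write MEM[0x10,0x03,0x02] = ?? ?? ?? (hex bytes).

MEM[0x10,0x03,0x02] = e1 b4 5c

#0 dst[0x0b+4] := {0x5b,0x13,0xb4,0xab}
#1 dst[0x0c+3] := {0xab,0xa7,0xe1}
#2 dst[0x0a+2] := {0xb4,0xab}
#3 dst[0x00+4] := {0xa7,0xe1,0x5c,0xb4}
#4 dst[0x0b+6] := {0xb4,0x13,0xb4,0xab,0xa7,0xe1}
query mem[0x10]=0xe1, mem[0x03]=0xb4, mem[0x02]=0x5c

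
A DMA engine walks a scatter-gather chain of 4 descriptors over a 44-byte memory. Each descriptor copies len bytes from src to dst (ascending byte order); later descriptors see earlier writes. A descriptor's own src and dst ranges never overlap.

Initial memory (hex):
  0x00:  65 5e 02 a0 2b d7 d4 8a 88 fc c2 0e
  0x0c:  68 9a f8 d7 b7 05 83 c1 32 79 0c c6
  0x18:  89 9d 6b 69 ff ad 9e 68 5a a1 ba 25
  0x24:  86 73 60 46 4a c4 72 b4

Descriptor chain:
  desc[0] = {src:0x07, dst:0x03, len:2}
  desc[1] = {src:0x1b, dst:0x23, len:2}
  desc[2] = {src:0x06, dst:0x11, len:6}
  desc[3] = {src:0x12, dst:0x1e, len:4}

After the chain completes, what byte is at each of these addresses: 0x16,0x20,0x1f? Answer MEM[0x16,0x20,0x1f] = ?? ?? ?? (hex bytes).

D0: mem[0x03..0x04] <- [8a 88]
D1: mem[0x23..0x24] <- [69 ff]
D2: mem[0x11..0x16] <- [d4 8a 88 fc c2 0e]
D3: mem[0x1e..0x21] <- [8a 88 fc c2]
query mem[0x16]=0x0e, mem[0x20]=0xfc, mem[0x1f]=0x88

MEM[0x16,0x20,0x1f] = 0e fc 88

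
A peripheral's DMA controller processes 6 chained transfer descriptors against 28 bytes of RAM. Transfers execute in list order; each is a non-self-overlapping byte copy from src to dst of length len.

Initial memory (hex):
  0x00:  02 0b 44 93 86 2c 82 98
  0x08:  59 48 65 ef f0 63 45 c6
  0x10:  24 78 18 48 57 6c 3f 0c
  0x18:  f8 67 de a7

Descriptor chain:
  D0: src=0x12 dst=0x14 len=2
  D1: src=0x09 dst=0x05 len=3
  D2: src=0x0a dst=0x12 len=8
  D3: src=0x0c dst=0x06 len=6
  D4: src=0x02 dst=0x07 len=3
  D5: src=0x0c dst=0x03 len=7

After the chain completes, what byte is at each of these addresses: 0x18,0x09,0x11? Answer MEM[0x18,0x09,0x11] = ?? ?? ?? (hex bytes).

MEM[0x18,0x09,0x11] = 24 65 78

#0 dst[0x14+2] := {0x18,0x48}
#1 dst[0x05+3] := {0x48,0x65,0xef}
#2 dst[0x12+8] := {0x65,0xef,0xf0,0x63,0x45,0xc6,0x24,0x78}
#3 dst[0x06+6] := {0xf0,0x63,0x45,0xc6,0x24,0x78}
#4 dst[0x07+3] := {0x44,0x93,0x86}
#5 dst[0x03+7] := {0xf0,0x63,0x45,0xc6,0x24,0x78,0x65}
query mem[0x18]=0x24, mem[0x09]=0x65, mem[0x11]=0x78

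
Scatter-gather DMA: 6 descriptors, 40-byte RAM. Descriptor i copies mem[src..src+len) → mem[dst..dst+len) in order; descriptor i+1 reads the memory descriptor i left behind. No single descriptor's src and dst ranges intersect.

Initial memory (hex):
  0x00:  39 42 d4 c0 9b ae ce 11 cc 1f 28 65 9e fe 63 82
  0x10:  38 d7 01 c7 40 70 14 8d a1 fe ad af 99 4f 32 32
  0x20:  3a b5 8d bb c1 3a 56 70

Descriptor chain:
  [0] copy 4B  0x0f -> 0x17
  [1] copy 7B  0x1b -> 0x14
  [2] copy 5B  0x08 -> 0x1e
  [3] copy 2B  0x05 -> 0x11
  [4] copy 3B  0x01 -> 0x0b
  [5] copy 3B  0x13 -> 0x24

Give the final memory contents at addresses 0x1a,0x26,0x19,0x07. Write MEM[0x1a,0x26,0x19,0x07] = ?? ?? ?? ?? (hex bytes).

MEM[0x1a,0x26,0x19,0x07] = b5 99 3a 11

[0] 0x0f->0x17 len=4 : 82 38 d7 01
[1] 0x1b->0x14 len=7 : af 99 4f 32 32 3a b5
[2] 0x08->0x1e len=5 : cc 1f 28 65 9e
[3] 0x05->0x11 len=2 : ae ce
[4] 0x01->0x0b len=3 : 42 d4 c0
[5] 0x13->0x24 len=3 : c7 af 99
query mem[0x1a]=0xb5, mem[0x26]=0x99, mem[0x19]=0x3a, mem[0x07]=0x11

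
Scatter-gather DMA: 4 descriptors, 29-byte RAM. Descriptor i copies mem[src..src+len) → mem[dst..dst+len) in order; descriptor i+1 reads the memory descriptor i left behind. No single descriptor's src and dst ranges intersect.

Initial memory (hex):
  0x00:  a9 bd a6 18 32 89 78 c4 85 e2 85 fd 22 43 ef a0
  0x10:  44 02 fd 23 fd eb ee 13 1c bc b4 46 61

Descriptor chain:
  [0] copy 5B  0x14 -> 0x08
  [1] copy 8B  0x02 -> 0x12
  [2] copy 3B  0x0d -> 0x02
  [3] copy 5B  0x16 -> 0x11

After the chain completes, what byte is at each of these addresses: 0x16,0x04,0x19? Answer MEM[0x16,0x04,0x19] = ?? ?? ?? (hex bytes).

D0: mem[0x08..0x0c] <- [fd eb ee 13 1c]
D1: mem[0x12..0x19] <- [a6 18 32 89 78 c4 fd eb]
D2: mem[0x02..0x04] <- [43 ef a0]
D3: mem[0x11..0x15] <- [78 c4 fd eb b4]
query mem[0x16]=0x78, mem[0x04]=0xa0, mem[0x19]=0xeb

MEM[0x16,0x04,0x19] = 78 a0 eb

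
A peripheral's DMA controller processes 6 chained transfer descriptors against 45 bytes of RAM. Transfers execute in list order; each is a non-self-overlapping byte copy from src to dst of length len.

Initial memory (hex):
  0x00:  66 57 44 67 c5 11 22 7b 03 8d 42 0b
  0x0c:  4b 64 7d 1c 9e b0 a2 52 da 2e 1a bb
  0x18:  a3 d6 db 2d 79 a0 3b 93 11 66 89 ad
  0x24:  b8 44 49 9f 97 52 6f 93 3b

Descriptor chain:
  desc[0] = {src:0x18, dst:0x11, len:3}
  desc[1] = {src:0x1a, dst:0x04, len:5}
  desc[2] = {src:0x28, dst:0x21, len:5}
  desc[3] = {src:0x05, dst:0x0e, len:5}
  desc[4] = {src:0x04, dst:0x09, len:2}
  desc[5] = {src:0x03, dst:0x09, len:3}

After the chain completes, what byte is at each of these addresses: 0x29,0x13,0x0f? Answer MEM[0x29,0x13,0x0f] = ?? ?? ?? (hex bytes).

MEM[0x29,0x13,0x0f] = 52 db 79

[0] 0x18->0x11 len=3 : a3 d6 db
[1] 0x1a->0x04 len=5 : db 2d 79 a0 3b
[2] 0x28->0x21 len=5 : 97 52 6f 93 3b
[3] 0x05->0x0e len=5 : 2d 79 a0 3b 8d
[4] 0x04->0x09 len=2 : db 2d
[5] 0x03->0x09 len=3 : 67 db 2d
query mem[0x29]=0x52, mem[0x13]=0xdb, mem[0x0f]=0x79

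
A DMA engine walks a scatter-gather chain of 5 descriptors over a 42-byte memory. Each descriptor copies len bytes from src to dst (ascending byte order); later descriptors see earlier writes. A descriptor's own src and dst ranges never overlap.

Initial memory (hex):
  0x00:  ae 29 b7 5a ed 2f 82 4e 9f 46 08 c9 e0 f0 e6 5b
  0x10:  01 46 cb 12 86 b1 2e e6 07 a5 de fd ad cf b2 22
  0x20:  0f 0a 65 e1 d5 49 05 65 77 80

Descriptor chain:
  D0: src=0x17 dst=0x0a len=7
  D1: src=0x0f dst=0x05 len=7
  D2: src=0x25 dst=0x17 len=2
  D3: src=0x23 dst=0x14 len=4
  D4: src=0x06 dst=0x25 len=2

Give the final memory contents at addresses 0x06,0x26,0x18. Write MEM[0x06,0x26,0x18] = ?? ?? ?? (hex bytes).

MEM[0x06,0x26,0x18] = cf 46 05

  after D0: wrote 7B at 0x0a = e607a5defdadcf
  after D1: wrote 7B at 0x05 = adcf46cb1286b1
  after D2: wrote 2B at 0x17 = 4905
  after D3: wrote 4B at 0x14 = e1d54905
  after D4: wrote 2B at 0x25 = cf46
query mem[0x06]=0xcf, mem[0x26]=0x46, mem[0x18]=0x05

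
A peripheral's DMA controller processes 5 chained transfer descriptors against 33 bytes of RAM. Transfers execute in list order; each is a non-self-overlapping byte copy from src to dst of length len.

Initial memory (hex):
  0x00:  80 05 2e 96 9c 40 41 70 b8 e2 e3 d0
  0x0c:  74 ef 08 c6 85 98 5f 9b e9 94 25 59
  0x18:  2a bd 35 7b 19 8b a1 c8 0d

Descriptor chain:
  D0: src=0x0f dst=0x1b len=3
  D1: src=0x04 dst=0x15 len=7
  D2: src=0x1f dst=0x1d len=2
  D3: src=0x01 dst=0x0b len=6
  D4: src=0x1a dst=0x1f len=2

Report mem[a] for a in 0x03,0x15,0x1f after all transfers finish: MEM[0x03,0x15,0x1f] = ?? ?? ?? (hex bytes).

MEM[0x03,0x15,0x1f] = 96 9c e2

D0: mem[0x1b..0x1d] <- [c6 85 98]
D1: mem[0x15..0x1b] <- [9c 40 41 70 b8 e2 e3]
D2: mem[0x1d..0x1e] <- [c8 0d]
D3: mem[0x0b..0x10] <- [05 2e 96 9c 40 41]
D4: mem[0x1f..0x20] <- [e2 e3]
query mem[0x03]=0x96, mem[0x15]=0x9c, mem[0x1f]=0xe2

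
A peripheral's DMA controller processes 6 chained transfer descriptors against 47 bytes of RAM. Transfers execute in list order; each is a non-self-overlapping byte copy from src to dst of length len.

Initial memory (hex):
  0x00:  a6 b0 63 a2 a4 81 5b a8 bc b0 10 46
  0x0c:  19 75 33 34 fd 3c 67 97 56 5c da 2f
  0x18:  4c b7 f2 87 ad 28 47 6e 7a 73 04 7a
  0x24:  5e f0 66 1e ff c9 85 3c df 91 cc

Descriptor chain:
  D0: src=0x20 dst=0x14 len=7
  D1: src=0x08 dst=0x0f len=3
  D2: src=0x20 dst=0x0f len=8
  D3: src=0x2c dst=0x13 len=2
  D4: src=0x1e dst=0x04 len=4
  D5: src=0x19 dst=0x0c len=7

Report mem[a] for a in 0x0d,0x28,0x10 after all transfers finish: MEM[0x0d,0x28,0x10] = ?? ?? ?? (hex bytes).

MEM[0x0d,0x28,0x10] = 66 ff 28

[0] 0x20->0x14 len=7 : 7a 73 04 7a 5e f0 66
[1] 0x08->0x0f len=3 : bc b0 10
[2] 0x20->0x0f len=8 : 7a 73 04 7a 5e f0 66 1e
[3] 0x2c->0x13 len=2 : df 91
[4] 0x1e->0x04 len=4 : 47 6e 7a 73
[5] 0x19->0x0c len=7 : f0 66 87 ad 28 47 6e
query mem[0x0d]=0x66, mem[0x28]=0xff, mem[0x10]=0x28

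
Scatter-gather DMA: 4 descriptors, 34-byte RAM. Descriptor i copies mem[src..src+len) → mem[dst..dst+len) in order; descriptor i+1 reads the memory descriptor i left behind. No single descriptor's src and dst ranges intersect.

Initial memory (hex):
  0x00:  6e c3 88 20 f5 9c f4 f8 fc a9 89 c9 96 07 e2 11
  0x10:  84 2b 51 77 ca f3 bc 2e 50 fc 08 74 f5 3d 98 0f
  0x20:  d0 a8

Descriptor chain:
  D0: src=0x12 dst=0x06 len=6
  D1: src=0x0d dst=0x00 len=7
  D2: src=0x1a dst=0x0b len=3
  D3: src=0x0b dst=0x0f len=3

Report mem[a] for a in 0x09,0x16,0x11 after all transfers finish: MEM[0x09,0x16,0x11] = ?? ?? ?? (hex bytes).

[0] 0x12->0x06 len=6 : 51 77 ca f3 bc 2e
[1] 0x0d->0x00 len=7 : 07 e2 11 84 2b 51 77
[2] 0x1a->0x0b len=3 : 08 74 f5
[3] 0x0b->0x0f len=3 : 08 74 f5
query mem[0x09]=0xf3, mem[0x16]=0xbc, mem[0x11]=0xf5

MEM[0x09,0x16,0x11] = f3 bc f5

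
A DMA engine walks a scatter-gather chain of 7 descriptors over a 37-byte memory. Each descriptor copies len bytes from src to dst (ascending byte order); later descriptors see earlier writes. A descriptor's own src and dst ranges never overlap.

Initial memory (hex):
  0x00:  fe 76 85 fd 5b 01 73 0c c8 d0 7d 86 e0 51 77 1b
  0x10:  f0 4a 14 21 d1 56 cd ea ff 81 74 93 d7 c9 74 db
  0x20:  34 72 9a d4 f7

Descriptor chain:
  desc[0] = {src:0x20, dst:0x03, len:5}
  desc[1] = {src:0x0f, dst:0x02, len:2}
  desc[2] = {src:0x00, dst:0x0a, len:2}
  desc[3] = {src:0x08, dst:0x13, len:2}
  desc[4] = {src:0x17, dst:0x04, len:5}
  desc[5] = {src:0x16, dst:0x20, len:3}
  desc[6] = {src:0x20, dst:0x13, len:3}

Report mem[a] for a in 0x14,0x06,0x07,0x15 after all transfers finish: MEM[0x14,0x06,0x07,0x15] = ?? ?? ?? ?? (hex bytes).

  after D0: wrote 5B at 0x03 = 34729ad4f7
  after D1: wrote 2B at 0x02 = 1bf0
  after D2: wrote 2B at 0x0a = fe76
  after D3: wrote 2B at 0x13 = c8d0
  after D4: wrote 5B at 0x04 = eaff817493
  after D5: wrote 3B at 0x20 = cdeaff
  after D6: wrote 3B at 0x13 = cdeaff
query mem[0x14]=0xea, mem[0x06]=0x81, mem[0x07]=0x74, mem[0x15]=0xff

MEM[0x14,0x06,0x07,0x15] = ea 81 74 ff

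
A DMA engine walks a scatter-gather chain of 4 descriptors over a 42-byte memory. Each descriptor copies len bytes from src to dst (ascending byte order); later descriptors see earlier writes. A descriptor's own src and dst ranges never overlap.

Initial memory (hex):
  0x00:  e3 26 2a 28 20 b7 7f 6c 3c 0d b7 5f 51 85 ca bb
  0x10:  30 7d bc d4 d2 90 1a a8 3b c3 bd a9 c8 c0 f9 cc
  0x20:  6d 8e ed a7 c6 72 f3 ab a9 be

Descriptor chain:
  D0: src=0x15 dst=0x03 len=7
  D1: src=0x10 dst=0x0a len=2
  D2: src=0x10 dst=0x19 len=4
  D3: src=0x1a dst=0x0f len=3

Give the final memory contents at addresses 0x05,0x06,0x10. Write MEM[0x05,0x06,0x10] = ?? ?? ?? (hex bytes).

  after D0: wrote 7B at 0x03 = 901aa83bc3bda9
  after D1: wrote 2B at 0x0a = 307d
  after D2: wrote 4B at 0x19 = 307dbcd4
  after D3: wrote 3B at 0x0f = 7dbcd4
query mem[0x05]=0xa8, mem[0x06]=0x3b, mem[0x10]=0xbc

MEM[0x05,0x06,0x10] = a8 3b bc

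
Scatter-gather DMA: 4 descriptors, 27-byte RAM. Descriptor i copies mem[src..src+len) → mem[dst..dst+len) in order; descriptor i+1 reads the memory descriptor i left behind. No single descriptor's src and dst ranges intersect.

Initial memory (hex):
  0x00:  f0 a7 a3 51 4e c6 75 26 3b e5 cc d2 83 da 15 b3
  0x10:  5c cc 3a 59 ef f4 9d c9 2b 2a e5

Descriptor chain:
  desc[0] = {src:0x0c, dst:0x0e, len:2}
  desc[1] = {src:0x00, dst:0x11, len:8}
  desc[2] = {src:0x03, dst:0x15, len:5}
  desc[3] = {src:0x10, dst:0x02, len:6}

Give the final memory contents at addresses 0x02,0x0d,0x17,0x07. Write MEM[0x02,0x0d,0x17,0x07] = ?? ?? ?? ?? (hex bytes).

#0 dst[0x0e+2] := {0x83,0xda}
#1 dst[0x11+8] := {0xf0,0xa7,0xa3,0x51,0x4e,0xc6,0x75,0x26}
#2 dst[0x15+5] := {0x51,0x4e,0xc6,0x75,0x26}
#3 dst[0x02+6] := {0x5c,0xf0,0xa7,0xa3,0x51,0x51}
query mem[0x02]=0x5c, mem[0x0d]=0xda, mem[0x17]=0xc6, mem[0x07]=0x51

MEM[0x02,0x0d,0x17,0x07] = 5c da c6 51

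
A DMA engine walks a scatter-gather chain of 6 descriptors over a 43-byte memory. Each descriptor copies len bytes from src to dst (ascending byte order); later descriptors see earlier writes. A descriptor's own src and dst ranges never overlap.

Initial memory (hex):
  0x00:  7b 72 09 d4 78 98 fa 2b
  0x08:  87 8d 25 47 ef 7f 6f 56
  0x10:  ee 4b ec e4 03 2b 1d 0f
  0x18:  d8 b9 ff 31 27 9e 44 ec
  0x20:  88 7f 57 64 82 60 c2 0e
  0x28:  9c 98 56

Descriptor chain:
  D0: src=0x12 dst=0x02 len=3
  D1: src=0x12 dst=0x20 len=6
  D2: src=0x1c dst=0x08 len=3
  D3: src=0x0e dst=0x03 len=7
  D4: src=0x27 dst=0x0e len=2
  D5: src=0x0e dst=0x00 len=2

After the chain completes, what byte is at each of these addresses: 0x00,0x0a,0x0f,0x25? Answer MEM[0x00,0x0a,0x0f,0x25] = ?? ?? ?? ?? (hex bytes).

[0] 0x12->0x02 len=3 : ec e4 03
[1] 0x12->0x20 len=6 : ec e4 03 2b 1d 0f
[2] 0x1c->0x08 len=3 : 27 9e 44
[3] 0x0e->0x03 len=7 : 6f 56 ee 4b ec e4 03
[4] 0x27->0x0e len=2 : 0e 9c
[5] 0x0e->0x00 len=2 : 0e 9c
query mem[0x00]=0x0e, mem[0x0a]=0x44, mem[0x0f]=0x9c, mem[0x25]=0x0f

MEM[0x00,0x0a,0x0f,0x25] = 0e 44 9c 0f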